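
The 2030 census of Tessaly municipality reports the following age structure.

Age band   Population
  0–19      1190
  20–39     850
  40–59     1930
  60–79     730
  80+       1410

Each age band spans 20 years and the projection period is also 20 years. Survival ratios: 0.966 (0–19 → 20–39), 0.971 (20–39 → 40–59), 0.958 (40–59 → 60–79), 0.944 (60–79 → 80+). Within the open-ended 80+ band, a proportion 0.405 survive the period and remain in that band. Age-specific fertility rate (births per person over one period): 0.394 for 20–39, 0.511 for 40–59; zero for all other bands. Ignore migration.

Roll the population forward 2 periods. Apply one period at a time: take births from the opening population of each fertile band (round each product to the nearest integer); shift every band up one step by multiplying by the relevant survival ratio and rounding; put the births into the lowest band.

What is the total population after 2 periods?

6313

Period 1.
Births: 850 × 0.394 = 335  |  1930 × 0.511 = 986 → 1321
20–39: 1190 × 0.966 = 1150
40–59: 850 × 0.971 = 825
60–79: 1930 × 0.958 = 1849
80+: 730 × 0.944 + 1410 × 0.405 = 689 + 571 = 1260
End of period: [1321, 1150, 825, 1849, 1260]
Period 2.
Births: 1150 × 0.394 = 453  |  825 × 0.511 = 422 → 875
20–39: 1321 × 0.966 = 1276
40–59: 1150 × 0.971 = 1117
60–79: 825 × 0.958 = 790
80+: 1849 × 0.944 + 1260 × 0.405 = 1745 + 510 = 2255
End of period: [875, 1276, 1117, 790, 2255]
Total after period 2: 875 + 1276 + 1117 + 790 + 2255 = 6313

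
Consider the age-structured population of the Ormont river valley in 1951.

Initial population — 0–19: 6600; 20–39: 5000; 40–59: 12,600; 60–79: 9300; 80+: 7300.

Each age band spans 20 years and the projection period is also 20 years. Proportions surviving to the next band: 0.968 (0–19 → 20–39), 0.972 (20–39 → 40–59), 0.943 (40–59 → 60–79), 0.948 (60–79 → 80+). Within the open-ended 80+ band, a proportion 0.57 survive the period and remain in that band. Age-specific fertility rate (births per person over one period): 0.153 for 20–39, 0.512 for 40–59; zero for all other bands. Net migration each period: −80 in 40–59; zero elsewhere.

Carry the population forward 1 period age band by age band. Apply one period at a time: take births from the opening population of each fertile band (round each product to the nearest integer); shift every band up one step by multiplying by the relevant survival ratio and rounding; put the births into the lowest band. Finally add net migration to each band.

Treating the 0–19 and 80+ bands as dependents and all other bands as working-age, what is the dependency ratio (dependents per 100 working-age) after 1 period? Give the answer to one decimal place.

Period 1:
Births: 5000 × 0.153 = 765  |  12600 × 0.512 = 6451 — total 7216
20–39: 6600 × 0.968 = 6389
40–59: 5000 × 0.972 = 4860
60–79: 12600 × 0.943 = 11882
80+: 9300 × 0.948 + 7300 × 0.57 = 8816 + 4161 = 12977
Net migration: 40–59 − 80 → 4780
Giving 7216 / 6389 / 4780 / 11882 / 12977.
Dependents (band 0–19 + band 80+) = 7216 + 12977 = 20193; working-age = 23051; ratio = 20193/23051 × 100 = 87.6

87.6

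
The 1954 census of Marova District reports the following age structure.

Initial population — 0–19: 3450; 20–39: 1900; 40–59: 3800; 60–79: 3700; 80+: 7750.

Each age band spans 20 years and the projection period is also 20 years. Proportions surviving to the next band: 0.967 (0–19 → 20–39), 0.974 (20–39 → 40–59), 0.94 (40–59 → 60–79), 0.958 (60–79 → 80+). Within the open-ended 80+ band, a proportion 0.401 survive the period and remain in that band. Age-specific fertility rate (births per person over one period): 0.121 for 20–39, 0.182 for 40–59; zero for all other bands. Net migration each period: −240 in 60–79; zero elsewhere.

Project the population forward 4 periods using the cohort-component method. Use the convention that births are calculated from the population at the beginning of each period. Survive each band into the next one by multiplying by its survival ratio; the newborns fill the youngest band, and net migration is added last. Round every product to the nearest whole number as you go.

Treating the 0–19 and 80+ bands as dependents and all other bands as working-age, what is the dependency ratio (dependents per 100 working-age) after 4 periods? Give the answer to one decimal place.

228.6

— Period 1 —
Births: 1900 × 0.121 = 230  |  3800 × 0.182 = 692 ⇒ total 922
20–39: 3450 × 0.967 = 3336
40–59: 1900 × 0.974 = 1851
60–79: 3800 × 0.94 = 3572
80+: 3700 × 0.958 + 7750 × 0.401 = 3545 + 3108 = 6653
Net migration: 60–79 − 240 → 3332
Population now: 0–19=922, 20–39=3336, 40–59=1851, 60–79=3332, 80+=6653
— Period 2 —
Births: 3336 × 0.121 = 404  |  1851 × 0.182 = 337 ⇒ total 741
20–39: 922 × 0.967 = 892
40–59: 3336 × 0.974 = 3249
60–79: 1851 × 0.94 = 1740
80+: 3332 × 0.958 + 6653 × 0.401 = 3192 + 2668 = 5860
Net migration: 60–79 − 240 → 1500
Population now: 0–19=741, 20–39=892, 40–59=3249, 60–79=1500, 80+=5860
— Period 3 —
Births: 892 × 0.121 = 108  |  3249 × 0.182 = 591 ⇒ total 699
20–39: 741 × 0.967 = 717
40–59: 892 × 0.974 = 869
60–79: 3249 × 0.94 = 3054
80+: 1500 × 0.958 + 5860 × 0.401 = 1437 + 2350 = 3787
Net migration: 60–79 − 240 → 2814
Population now: 0–19=699, 20–39=717, 40–59=869, 60–79=2814, 80+=3787
— Period 4 —
Births: 717 × 0.121 = 87  |  869 × 0.182 = 158 ⇒ total 245
20–39: 699 × 0.967 = 676
40–59: 717 × 0.974 = 698
60–79: 869 × 0.94 = 817
80+: 2814 × 0.958 + 3787 × 0.401 = 2696 + 1519 = 4215
Net migration: 60–79 − 240 → 577
Population now: 0–19=245, 20–39=676, 40–59=698, 60–79=577, 80+=4215
Dependents (band 0–19 + band 80+) = 245 + 4215 = 4460; working-age = 1951; ratio = 4460/1951 × 100 = 228.6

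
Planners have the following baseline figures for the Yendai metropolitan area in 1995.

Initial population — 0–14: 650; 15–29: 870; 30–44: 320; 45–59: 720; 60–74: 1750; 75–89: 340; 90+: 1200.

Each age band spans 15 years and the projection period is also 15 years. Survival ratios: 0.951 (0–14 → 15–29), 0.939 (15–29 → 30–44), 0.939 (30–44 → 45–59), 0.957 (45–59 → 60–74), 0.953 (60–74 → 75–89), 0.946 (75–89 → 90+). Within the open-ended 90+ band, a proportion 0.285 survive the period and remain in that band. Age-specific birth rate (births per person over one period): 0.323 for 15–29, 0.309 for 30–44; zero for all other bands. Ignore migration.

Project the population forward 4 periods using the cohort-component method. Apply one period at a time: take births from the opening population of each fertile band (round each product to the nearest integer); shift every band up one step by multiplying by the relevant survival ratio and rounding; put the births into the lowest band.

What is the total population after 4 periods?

3049

(Groups numbered youngest = 1 to oldest = 7.)
Period 1:
Births: 870 × 0.323 = 281  |  320 × 0.309 = 99 → 380
Group 2: 650 × 0.951 = 618
Group 3: 870 × 0.939 = 817
Group 4: 320 × 0.939 = 300
Group 5: 720 × 0.957 = 689
Group 6: 1750 × 0.953 = 1668
Group 7: 340 × 0.946 + 1200 × 0.285 = 322 + 342 = 664
→ [380, 618, 817, 300, 689, 1668, 664]
Period 2:
Births: 618 × 0.323 = 200  |  817 × 0.309 = 252 → 452
Group 2: 380 × 0.951 = 361
Group 3: 618 × 0.939 = 580
Group 4: 817 × 0.939 = 767
Group 5: 300 × 0.957 = 287
Group 6: 689 × 0.953 = 657
Group 7: 1668 × 0.946 + 664 × 0.285 = 1578 + 189 = 1767
→ [452, 361, 580, 767, 287, 657, 1767]
Period 3:
Births: 361 × 0.323 = 117  |  580 × 0.309 = 179 → 296
Group 2: 452 × 0.951 = 430
Group 3: 361 × 0.939 = 339
Group 4: 580 × 0.939 = 545
Group 5: 767 × 0.957 = 734
Group 6: 287 × 0.953 = 274
Group 7: 657 × 0.946 + 1767 × 0.285 = 622 + 504 = 1126
→ [296, 430, 339, 545, 734, 274, 1126]
Period 4:
Births: 430 × 0.323 = 139  |  339 × 0.309 = 105 → 244
Group 2: 296 × 0.951 = 281
Group 3: 430 × 0.939 = 404
Group 4: 339 × 0.939 = 318
Group 5: 545 × 0.957 = 522
Group 6: 734 × 0.953 = 700
Group 7: 274 × 0.946 + 1126 × 0.285 = 259 + 321 = 580
→ [244, 281, 404, 318, 522, 700, 580]
Total after period 4: 244 + 281 + 404 + 318 + 522 + 700 + 580 = 3049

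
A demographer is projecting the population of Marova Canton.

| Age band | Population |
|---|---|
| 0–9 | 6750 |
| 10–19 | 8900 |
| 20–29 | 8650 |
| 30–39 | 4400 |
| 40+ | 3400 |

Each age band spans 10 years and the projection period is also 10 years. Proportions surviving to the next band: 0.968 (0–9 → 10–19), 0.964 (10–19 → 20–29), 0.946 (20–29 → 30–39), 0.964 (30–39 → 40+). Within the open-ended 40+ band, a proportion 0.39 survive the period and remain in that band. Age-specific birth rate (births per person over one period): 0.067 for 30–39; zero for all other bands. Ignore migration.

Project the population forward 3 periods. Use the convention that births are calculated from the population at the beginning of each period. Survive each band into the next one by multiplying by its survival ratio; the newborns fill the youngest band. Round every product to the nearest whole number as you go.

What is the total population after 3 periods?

Call the groups 1 to 5, youngest first.
Period 1.
Births: 4400 * 0.067 = 295
Group 2: 6750 * 0.968 = 6534
Group 3: 8900 * 0.964 = 8580
Group 4: 8650 * 0.946 = 8183
Group 5: 4400 * 0.964 + 3400 * 0.39 = 4242 + 1326 = 5568
→ [295, 6534, 8580, 8183, 5568]
Period 2.
Births: 8183 * 0.067 = 548
Group 2: 295 * 0.968 = 286
Group 3: 6534 * 0.964 = 6299
Group 4: 8580 * 0.946 = 8117
Group 5: 8183 * 0.964 + 5568 * 0.39 = 7888 + 2172 = 10060
→ [548, 286, 6299, 8117, 10060]
Period 3.
Births: 8117 * 0.067 = 544
Group 2: 548 * 0.968 = 530
Group 3: 286 * 0.964 = 276
Group 4: 6299 * 0.946 = 5959
Group 5: 8117 * 0.964 + 10060 * 0.39 = 7825 + 3923 = 11748
→ [544, 530, 276, 5959, 11748]
Total after period 3: 544 + 530 + 276 + 5959 + 11748 = 19057

19057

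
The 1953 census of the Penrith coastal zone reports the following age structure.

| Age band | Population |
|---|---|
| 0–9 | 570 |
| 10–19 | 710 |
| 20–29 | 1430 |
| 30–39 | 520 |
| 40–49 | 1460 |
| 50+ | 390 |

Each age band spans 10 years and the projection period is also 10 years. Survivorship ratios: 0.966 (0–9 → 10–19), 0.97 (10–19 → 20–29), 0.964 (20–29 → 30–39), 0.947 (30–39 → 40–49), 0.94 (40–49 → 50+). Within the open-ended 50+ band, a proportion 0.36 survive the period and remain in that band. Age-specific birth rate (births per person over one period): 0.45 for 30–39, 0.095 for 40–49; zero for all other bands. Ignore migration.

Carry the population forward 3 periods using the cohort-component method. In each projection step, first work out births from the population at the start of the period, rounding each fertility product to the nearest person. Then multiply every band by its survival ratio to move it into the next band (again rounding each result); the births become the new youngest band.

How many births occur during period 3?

— Period 1 —
Births: 520 × 0.45 = 234, 1460 × 0.095 = 139 → 373
10–19: 570 × 0.966 = 551
20–29: 710 × 0.97 = 689
30–39: 1430 × 0.964 = 1379
40–49: 520 × 0.947 = 492
50+: 1460 × 0.94 + 390 × 0.36 = 1372 + 140 = 1512
Population now: 0–9=373, 10–19=551, 20–29=689, 30–39=1379, 40–49=492, 50+=1512
— Period 2 —
Births: 1379 × 0.45 = 621, 492 × 0.095 = 47 → 668
10–19: 373 × 0.966 = 360
20–29: 551 × 0.97 = 534
30–39: 689 × 0.964 = 664
40–49: 1379 × 0.947 = 1306
50+: 492 × 0.94 + 1512 × 0.36 = 462 + 544 = 1006
Population now: 0–9=668, 10–19=360, 20–29=534, 30–39=664, 40–49=1306, 50+=1006
— Period 3 —
Births: 664 × 0.45 = 299, 1306 × 0.095 = 124 → 423
10–19: 668 × 0.966 = 645
20–29: 360 × 0.97 = 349
30–39: 534 × 0.964 = 515
40–49: 664 × 0.947 = 629
50+: 1306 × 0.94 + 1006 × 0.36 = 1228 + 362 = 1590
Population now: 0–9=423, 10–19=645, 20–29=349, 30–39=515, 40–49=629, 50+=1590

423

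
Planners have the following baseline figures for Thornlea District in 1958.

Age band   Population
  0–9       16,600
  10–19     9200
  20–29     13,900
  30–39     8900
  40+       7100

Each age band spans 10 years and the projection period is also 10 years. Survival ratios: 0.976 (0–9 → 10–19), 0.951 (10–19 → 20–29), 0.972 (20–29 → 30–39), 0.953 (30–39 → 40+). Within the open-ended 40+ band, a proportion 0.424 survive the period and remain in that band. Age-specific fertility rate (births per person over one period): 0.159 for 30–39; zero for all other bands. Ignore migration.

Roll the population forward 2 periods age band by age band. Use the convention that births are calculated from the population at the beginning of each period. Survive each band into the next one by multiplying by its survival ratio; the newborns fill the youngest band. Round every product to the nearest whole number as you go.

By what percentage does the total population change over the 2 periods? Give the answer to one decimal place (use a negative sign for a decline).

Period 1:
Births: 8900 × 0.159 = 1415
10–19: 16600 × 0.976 = 16202
20–29: 9200 × 0.951 = 8749
30–39: 13900 × 0.972 = 13511
40+: 8900 × 0.953 + 7100 × 0.424 = 8482 + 3010 = 11492
Giving 1415 / 16202 / 8749 / 13511 / 11492.
Period 2:
Births: 13511 × 0.159 = 2148
10–19: 1415 × 0.976 = 1381
20–29: 16202 × 0.951 = 15408
30–39: 8749 × 0.972 = 8504
40+: 13511 × 0.953 + 11492 × 0.424 = 12876 + 4873 = 17749
Giving 2148 / 1381 / 15408 / 8504 / 17749.
Total: 55700 → 45190; change = -10510; percentage change = -18.9%

-18.9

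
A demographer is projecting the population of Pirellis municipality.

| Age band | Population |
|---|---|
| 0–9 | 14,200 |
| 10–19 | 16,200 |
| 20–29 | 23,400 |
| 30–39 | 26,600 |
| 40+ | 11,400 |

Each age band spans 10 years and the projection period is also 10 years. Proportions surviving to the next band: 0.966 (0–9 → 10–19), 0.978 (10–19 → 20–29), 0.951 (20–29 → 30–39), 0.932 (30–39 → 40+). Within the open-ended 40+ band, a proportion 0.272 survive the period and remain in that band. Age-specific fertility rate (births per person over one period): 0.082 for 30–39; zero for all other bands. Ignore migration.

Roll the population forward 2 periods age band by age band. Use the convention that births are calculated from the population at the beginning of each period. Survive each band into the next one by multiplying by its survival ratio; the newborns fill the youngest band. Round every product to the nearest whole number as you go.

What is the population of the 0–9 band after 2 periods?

1825

Period 1.
Births: 26600 * 0.082 = 2181
10–19: 14200 * 0.966 = 13717
20–29: 16200 * 0.978 = 15844
30–39: 23400 * 0.951 = 22253
40+: 26600 * 0.932 + 11400 * 0.272 = 24791 + 3101 = 27892
End of period: [2181, 13717, 15844, 22253, 27892]
Period 2.
Births: 22253 * 0.082 = 1825
10–19: 2181 * 0.966 = 2107
20–29: 13717 * 0.978 = 13415
30–39: 15844 * 0.951 = 15068
40+: 22253 * 0.932 + 27892 * 0.272 = 20740 + 7587 = 28327
End of period: [1825, 2107, 13415, 15068, 28327]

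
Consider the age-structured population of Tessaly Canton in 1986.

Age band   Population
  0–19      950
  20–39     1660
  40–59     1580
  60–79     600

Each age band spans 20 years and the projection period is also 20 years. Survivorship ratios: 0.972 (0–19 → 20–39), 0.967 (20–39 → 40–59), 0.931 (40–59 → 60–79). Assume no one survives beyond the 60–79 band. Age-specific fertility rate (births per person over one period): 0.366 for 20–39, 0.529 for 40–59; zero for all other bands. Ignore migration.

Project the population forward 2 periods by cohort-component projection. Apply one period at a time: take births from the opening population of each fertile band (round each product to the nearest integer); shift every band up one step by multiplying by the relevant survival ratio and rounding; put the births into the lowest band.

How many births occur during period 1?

1444

Let band 1 be 0–19 through band 4 = 60–79.
— Period 1 —
Births: 1660 × 0.366 = 608  |  1580 × 0.529 = 836 → 1444
Band 2: 950 × 0.972 = 923
Band 3: 1660 × 0.967 = 1605
Band 4: 1580 × 0.931 = 1471
Giving 1444 / 923 / 1605 / 1471.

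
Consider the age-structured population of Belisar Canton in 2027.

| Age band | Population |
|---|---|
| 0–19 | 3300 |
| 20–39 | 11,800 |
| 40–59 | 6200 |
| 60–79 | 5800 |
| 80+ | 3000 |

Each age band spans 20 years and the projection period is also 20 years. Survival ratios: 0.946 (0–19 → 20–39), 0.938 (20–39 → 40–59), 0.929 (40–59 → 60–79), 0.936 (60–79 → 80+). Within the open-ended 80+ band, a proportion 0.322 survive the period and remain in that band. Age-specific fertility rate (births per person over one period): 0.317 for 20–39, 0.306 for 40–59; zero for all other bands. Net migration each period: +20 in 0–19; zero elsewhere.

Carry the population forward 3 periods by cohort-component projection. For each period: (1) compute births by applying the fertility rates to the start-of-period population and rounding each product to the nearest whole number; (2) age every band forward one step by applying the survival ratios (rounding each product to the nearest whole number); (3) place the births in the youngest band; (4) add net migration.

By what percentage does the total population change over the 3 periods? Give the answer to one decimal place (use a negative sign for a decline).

[period 1]
Births: 11800 * 0.317 = 3741, 6200 * 0.306 = 1897 → 5638
20–39: 3300 * 0.946 = 3122
40–59: 11800 * 0.938 = 11068
60–79: 6200 * 0.929 = 5760
80+: 5800 * 0.936 + 3000 * 0.322 = 5429 + 966 = 6395
Net migration: 0–19 + 20 → 5658
Population now: 0–19=5658, 20–39=3122, 40–59=11068, 60–79=5760, 80+=6395
[period 2]
Births: 3122 * 0.317 = 990, 11068 * 0.306 = 3387 → 4377
20–39: 5658 * 0.946 = 5352
40–59: 3122 * 0.938 = 2928
60–79: 11068 * 0.929 = 10282
80+: 5760 * 0.936 + 6395 * 0.322 = 5391 + 2059 = 7450
Net migration: 0–19 + 20 → 4397
Population now: 0–19=4397, 20–39=5352, 40–59=2928, 60–79=10282, 80+=7450
[period 3]
Births: 5352 * 0.317 = 1697, 2928 * 0.306 = 896 → 2593
20–39: 4397 * 0.946 = 4160
40–59: 5352 * 0.938 = 5020
60–79: 2928 * 0.929 = 2720
80+: 10282 * 0.936 + 7450 * 0.322 = 9624 + 2399 = 12023
Net migration: 0–19 + 20 → 2613
Population now: 0–19=2613, 20–39=4160, 40–59=5020, 60–79=2720, 80+=12023
Total: 30100 → 26536; change = -3564; percentage change = -11.8%

-11.8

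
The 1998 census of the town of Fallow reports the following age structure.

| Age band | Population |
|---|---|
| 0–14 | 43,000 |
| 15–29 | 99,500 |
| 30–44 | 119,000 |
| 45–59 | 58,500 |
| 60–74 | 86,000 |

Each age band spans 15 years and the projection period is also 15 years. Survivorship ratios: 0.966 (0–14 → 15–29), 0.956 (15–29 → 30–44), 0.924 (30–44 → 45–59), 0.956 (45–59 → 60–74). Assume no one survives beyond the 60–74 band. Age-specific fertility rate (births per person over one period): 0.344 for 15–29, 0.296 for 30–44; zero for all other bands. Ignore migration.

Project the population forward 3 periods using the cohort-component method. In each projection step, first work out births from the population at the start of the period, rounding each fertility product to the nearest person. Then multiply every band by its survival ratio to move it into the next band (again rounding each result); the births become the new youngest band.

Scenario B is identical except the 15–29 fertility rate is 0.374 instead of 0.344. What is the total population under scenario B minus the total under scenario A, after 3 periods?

7051

Period 1:
Births: 99500 × 0.344 = 34228  |  119000 × 0.296 = 35224 — total 69452
15–29: 43000 × 0.966 = 41538
30–44: 99500 × 0.956 = 95122
45–59: 119000 × 0.924 = 109956
60–74: 58500 × 0.956 = 55926
Population now: 0–14=69452, 15–29=41538, 30–44=95122, 45–59=109956, 60–74=55926
Period 2:
Births: 41538 × 0.344 = 14289  |  95122 × 0.296 = 28156 — total 42445
15–29: 69452 × 0.966 = 67091
30–44: 41538 × 0.956 = 39710
45–59: 95122 × 0.924 = 87893
60–74: 109956 × 0.956 = 105118
Population now: 0–14=42445, 15–29=67091, 30–44=39710, 45–59=87893, 60–74=105118
Period 3:
Births: 67091 × 0.344 = 23079  |  39710 × 0.296 = 11754 — total 34833
15–29: 42445 × 0.966 = 41002
30–44: 67091 × 0.956 = 64139
45–59: 39710 × 0.924 = 36692
60–74: 87893 × 0.956 = 84026
Population now: 0–14=34833, 15–29=41002, 30–44=64139, 45–59=36692, 60–74=84026
Scenario A total after 3 periods: 260692
Scenario B projection —
Period 1:
Births: 99500 × 0.374 = 37213  |  119000 × 0.296 = 35224 — total 72437
15–29: 43000 × 0.966 = 41538
30–44: 99500 × 0.956 = 95122
45–59: 119000 × 0.924 = 109956
60–74: 58500 × 0.956 = 55926
Population now: 0–14=72437, 15–29=41538, 30–44=95122, 45–59=109956, 60–74=55926
Period 2:
Births: 41538 × 0.374 = 15535  |  95122 × 0.296 = 28156 — total 43691
15–29: 72437 × 0.966 = 69974
30–44: 41538 × 0.956 = 39710
45–59: 95122 × 0.924 = 87893
60–74: 109956 × 0.956 = 105118
Population now: 0–14=43691, 15–29=69974, 30–44=39710, 45–59=87893, 60–74=105118
Period 3:
Births: 69974 × 0.374 = 26170  |  39710 × 0.296 = 11754 — total 37924
15–29: 43691 × 0.966 = 42206
30–44: 69974 × 0.956 = 66895
45–59: 39710 × 0.924 = 36692
60–74: 87893 × 0.956 = 84026
Population now: 0–14=37924, 15–29=42206, 30–44=66895, 45–59=36692, 60–74=84026
Scenario B total after 3 periods: 267743
Difference B − A = 267743 − 260692 = 7051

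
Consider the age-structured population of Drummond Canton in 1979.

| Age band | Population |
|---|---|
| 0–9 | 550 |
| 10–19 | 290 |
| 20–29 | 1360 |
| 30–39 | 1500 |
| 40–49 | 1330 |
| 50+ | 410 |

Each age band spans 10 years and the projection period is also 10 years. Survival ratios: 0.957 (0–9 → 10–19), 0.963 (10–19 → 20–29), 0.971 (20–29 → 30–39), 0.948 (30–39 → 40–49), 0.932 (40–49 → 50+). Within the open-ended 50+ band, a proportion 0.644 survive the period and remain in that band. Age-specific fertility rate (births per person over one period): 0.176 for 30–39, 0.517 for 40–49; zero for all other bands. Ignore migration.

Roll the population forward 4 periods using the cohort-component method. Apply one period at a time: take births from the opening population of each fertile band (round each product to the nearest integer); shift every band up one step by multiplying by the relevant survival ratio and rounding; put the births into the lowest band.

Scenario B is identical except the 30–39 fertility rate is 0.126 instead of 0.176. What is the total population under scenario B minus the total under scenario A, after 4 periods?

-166

[period 1]
Births: 1500 × 0.176 = 264, 1330 × 0.517 = 688 → total 952
10–19: 550 × 0.957 = 526
20–29: 290 × 0.963 = 279
30–39: 1360 × 0.971 = 1321
40–49: 1500 × 0.948 = 1422
50+: 1330 × 0.932 + 410 × 0.644 = 1240 + 264 = 1504
Giving 952 / 526 / 279 / 1321 / 1422 / 1504.
[period 2]
Births: 1321 × 0.176 = 232, 1422 × 0.517 = 735 → total 967
10–19: 952 × 0.957 = 911
20–29: 526 × 0.963 = 507
30–39: 279 × 0.971 = 271
40–49: 1321 × 0.948 = 1252
50+: 1422 × 0.932 + 1504 × 0.644 = 1325 + 969 = 2294
Giving 967 / 911 / 507 / 271 / 1252 / 2294.
[period 3]
Births: 271 × 0.176 = 48, 1252 × 0.517 = 647 → total 695
10–19: 967 × 0.957 = 925
20–29: 911 × 0.963 = 877
30–39: 507 × 0.971 = 492
40–49: 271 × 0.948 = 257
50+: 1252 × 0.932 + 2294 × 0.644 = 1167 + 1477 = 2644
Giving 695 / 925 / 877 / 492 / 257 / 2644.
[period 4]
Births: 492 × 0.176 = 87, 257 × 0.517 = 133 → total 220
10–19: 695 × 0.957 = 665
20–29: 925 × 0.963 = 891
30–39: 877 × 0.971 = 852
40–49: 492 × 0.948 = 466
50+: 257 × 0.932 + 2644 × 0.644 = 240 + 1703 = 1943
Giving 220 / 665 / 891 / 852 / 466 / 1943.
Scenario A total after 4 periods: 5037
Scenario B projection —
[period 1]
Births: 1500 × 0.126 = 189, 1330 × 0.517 = 688 → total 877
10–19: 550 × 0.957 = 526
20–29: 290 × 0.963 = 279
30–39: 1360 × 0.971 = 1321
40–49: 1500 × 0.948 = 1422
50+: 1330 × 0.932 + 410 × 0.644 = 1240 + 264 = 1504
Giving 877 / 526 / 279 / 1321 / 1422 / 1504.
[period 2]
Births: 1321 × 0.126 = 166, 1422 × 0.517 = 735 → total 901
10–19: 877 × 0.957 = 839
20–29: 526 × 0.963 = 507
30–39: 279 × 0.971 = 271
40–49: 1321 × 0.948 = 1252
50+: 1422 × 0.932 + 1504 × 0.644 = 1325 + 969 = 2294
Giving 901 / 839 / 507 / 271 / 1252 / 2294.
[period 3]
Births: 271 × 0.126 = 34, 1252 × 0.517 = 647 → total 681
10–19: 901 × 0.957 = 862
20–29: 839 × 0.963 = 808
30–39: 507 × 0.971 = 492
40–49: 271 × 0.948 = 257
50+: 1252 × 0.932 + 2294 × 0.644 = 1167 + 1477 = 2644
Giving 681 / 862 / 808 / 492 / 257 / 2644.
[period 4]
Births: 492 × 0.126 = 62, 257 × 0.517 = 133 → total 195
10–19: 681 × 0.957 = 652
20–29: 862 × 0.963 = 830
30–39: 808 × 0.971 = 785
40–49: 492 × 0.948 = 466
50+: 257 × 0.932 + 2644 × 0.644 = 240 + 1703 = 1943
Giving 195 / 652 / 830 / 785 / 466 / 1943.
Scenario B total after 4 periods: 4871
Difference B − A = 4871 − 5037 = -166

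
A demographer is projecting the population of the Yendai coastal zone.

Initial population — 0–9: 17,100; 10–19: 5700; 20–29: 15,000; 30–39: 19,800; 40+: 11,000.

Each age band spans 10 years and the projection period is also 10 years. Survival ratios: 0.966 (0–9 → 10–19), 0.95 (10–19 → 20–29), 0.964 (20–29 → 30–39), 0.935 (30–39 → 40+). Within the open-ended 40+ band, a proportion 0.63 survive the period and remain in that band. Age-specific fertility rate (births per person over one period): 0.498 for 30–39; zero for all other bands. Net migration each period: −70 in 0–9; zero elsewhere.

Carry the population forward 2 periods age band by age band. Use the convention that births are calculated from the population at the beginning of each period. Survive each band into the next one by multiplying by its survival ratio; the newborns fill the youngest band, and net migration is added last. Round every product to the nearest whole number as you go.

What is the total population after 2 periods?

— Period 1 —
Births: 19800 × 0.498 = 9860
10–19: 17100 × 0.966 = 16519
20–29: 5700 × 0.95 = 5415
30–39: 15000 × 0.964 = 14460
40+: 19800 × 0.935 + 11000 × 0.63 = 18513 + 6930 = 25443
Net migration: 0–9 − 70 → 9790
Population now: 0–9=9790, 10–19=16519, 20–29=5415, 30–39=14460, 40+=25443
— Period 2 —
Births: 14460 × 0.498 = 7201
10–19: 9790 × 0.966 = 9457
20–29: 16519 × 0.95 = 15693
30–39: 5415 × 0.964 = 5220
40+: 14460 × 0.935 + 25443 × 0.63 = 13520 + 16029 = 29549
Net migration: 0–9 − 70 → 7131
Population now: 0–9=7131, 10–19=9457, 20–29=15693, 30–39=5220, 40+=29549
Total after period 2: 7131 + 9457 + 15693 + 5220 + 29549 = 67050

67050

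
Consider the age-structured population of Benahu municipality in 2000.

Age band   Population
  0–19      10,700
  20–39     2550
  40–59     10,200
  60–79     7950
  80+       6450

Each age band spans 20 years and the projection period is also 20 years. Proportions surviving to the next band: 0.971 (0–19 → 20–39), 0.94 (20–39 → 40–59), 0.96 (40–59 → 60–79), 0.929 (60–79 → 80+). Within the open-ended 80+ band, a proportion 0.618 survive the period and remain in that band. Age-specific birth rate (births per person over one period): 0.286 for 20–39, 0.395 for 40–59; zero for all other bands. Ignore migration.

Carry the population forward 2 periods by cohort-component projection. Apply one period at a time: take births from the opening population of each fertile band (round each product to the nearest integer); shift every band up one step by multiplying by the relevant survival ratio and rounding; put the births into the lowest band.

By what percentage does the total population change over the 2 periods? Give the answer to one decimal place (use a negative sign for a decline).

-3.0

Let band 1 be 0–19 through band 5 = 80+.
— Period 1 —
Births: 2550 × 0.286 = 729, 10200 × 0.395 = 4029 — total 4758
Band 2: 10700 × 0.971 = 10390
Band 3: 2550 × 0.94 = 2397
Band 4: 10200 × 0.96 = 9792
Band 5: 7950 × 0.929 + 6450 × 0.618 = 7386 + 3986 = 11372
Population now: 0–19=4758, 20–39=10390, 40–59=2397, 60–79=9792, 80+=11372
— Period 2 —
Births: 10390 × 0.286 = 2972, 2397 × 0.395 = 947 — total 3919
Band 2: 4758 × 0.971 = 4620
Band 3: 10390 × 0.94 = 9767
Band 4: 2397 × 0.96 = 2301
Band 5: 9792 × 0.929 + 11372 × 0.618 = 9097 + 7028 = 16125
Population now: 0–19=3919, 20–39=4620, 40–59=9767, 60–79=2301, 80+=16125
Total: 37850 → 36732; change = -1118; percentage change = -3.0%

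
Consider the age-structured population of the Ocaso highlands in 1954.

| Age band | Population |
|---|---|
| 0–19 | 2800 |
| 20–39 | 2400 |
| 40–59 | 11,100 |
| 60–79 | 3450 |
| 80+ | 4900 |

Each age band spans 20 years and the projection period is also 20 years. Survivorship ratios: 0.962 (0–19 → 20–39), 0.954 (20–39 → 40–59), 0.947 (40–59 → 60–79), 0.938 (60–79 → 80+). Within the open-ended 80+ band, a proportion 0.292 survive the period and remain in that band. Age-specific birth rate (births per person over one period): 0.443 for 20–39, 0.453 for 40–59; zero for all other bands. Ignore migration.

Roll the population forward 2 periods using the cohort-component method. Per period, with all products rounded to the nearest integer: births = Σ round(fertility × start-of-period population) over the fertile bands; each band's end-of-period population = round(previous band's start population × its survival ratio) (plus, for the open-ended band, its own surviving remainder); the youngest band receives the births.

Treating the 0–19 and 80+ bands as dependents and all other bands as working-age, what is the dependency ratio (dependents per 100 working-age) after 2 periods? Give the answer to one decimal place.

Call the bands 1 to 5, youngest first.
Period 1:
Births: 2400 × 0.443 = 1063  |  11100 × 0.453 = 5028 ⇒ total 6091
Band 2: 2800 × 0.962 = 2694
Band 3: 2400 × 0.954 = 2290
Band 4: 11100 × 0.947 = 10512
Band 5: 3450 × 0.938 + 4900 × 0.292 = 3236 + 1431 = 4667
→ [6091, 2694, 2290, 10512, 4667]
Period 2:
Births: 2694 × 0.443 = 1193  |  2290 × 0.453 = 1037 ⇒ total 2230
Band 2: 6091 × 0.962 = 5860
Band 3: 2694 × 0.954 = 2570
Band 4: 2290 × 0.947 = 2169
Band 5: 10512 × 0.938 + 4667 × 0.292 = 9860 + 1363 = 11223
→ [2230, 5860, 2570, 2169, 11223]
Dependents (band 0–19 + band 80+) = 2230 + 11223 = 13453; working-age = 10599; ratio = 13453/10599 × 100 = 126.9

126.9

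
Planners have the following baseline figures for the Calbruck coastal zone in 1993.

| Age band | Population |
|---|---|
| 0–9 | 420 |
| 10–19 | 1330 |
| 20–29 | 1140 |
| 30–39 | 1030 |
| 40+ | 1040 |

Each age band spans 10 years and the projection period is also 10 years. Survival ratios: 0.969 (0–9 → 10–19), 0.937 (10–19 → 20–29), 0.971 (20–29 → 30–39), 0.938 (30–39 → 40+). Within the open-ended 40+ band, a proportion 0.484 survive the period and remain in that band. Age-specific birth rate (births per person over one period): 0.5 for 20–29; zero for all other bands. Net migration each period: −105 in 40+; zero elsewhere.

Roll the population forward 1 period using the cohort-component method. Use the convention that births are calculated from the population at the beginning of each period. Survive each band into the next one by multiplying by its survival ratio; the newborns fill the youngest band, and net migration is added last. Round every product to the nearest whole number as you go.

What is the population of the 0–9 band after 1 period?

— Period 1 —
Births: 1140 * 0.5 = 570
10–19: 420 * 0.969 = 407
20–29: 1330 * 0.937 = 1246
30–39: 1140 * 0.971 = 1107
40+: 1030 * 0.938 + 1040 * 0.484 = 966 + 503 = 1469
Net migration: 40+ − 105 → 1364
End of period: [570, 407, 1246, 1107, 1364]

570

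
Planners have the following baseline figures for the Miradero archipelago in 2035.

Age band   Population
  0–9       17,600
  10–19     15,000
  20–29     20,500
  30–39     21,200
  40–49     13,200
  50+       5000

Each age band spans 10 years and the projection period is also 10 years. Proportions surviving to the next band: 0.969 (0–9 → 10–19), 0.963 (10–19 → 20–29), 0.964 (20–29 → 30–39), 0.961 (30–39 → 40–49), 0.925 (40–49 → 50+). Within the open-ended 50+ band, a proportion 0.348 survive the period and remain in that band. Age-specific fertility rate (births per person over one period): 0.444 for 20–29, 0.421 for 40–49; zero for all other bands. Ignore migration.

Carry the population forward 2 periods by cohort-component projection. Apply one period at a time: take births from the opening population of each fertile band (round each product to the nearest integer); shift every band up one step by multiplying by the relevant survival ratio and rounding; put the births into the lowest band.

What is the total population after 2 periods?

Numbering the bands 1..6 from youngest to oldest:
Period 1.
Births: 20500 × 0.444 = 9102 ; 13200 × 0.421 = 5557 → total 14659
Band 2: 17600 × 0.969 = 17054
Band 3: 15000 × 0.963 = 14445
Band 4: 20500 × 0.964 = 19762
Band 5: 21200 × 0.961 = 20373
Band 6: 13200 × 0.925 + 5000 × 0.348 = 12210 + 1740 = 13950
→ [14659, 17054, 14445, 19762, 20373, 13950]
Period 2.
Births: 14445 × 0.444 = 6414 ; 20373 × 0.421 = 8577 → total 14991
Band 2: 14659 × 0.969 = 14205
Band 3: 17054 × 0.963 = 16423
Band 4: 14445 × 0.964 = 13925
Band 5: 19762 × 0.961 = 18991
Band 6: 20373 × 0.925 + 13950 × 0.348 = 18845 + 4855 = 23700
→ [14991, 14205, 16423, 13925, 18991, 23700]
Total after period 2: 14991 + 14205 + 16423 + 13925 + 18991 + 23700 = 102235

102235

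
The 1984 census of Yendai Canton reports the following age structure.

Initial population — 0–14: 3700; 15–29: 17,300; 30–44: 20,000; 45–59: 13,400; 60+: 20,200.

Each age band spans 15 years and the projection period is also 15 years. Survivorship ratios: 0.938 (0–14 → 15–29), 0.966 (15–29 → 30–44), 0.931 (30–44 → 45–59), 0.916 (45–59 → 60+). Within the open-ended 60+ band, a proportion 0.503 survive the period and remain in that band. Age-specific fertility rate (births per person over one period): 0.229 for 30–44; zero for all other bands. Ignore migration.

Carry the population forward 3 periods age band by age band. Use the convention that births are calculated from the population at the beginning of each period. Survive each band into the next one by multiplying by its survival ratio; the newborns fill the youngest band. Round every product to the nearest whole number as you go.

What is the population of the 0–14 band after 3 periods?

Call the bands 1 to 5, youngest first.
— Period 1 —
Births: 20000 × 0.229 = 4580
Band 2: 3700 × 0.938 = 3471
Band 3: 17300 × 0.966 = 16712
Band 4: 20000 × 0.931 = 18620
Band 5: 13400 × 0.916 + 20200 × 0.503 = 12274 + 10161 = 22435
Giving 4580 / 3471 / 16712 / 18620 / 22435.
— Period 2 —
Births: 16712 × 0.229 = 3827
Band 2: 4580 × 0.938 = 4296
Band 3: 3471 × 0.966 = 3353
Band 4: 16712 × 0.931 = 15559
Band 5: 18620 × 0.916 + 22435 × 0.503 = 17056 + 11285 = 28341
Giving 3827 / 4296 / 3353 / 15559 / 28341.
— Period 3 —
Births: 3353 × 0.229 = 768
Band 2: 3827 × 0.938 = 3590
Band 3: 4296 × 0.966 = 4150
Band 4: 3353 × 0.931 = 3122
Band 5: 15559 × 0.916 + 28341 × 0.503 = 14252 + 14256 = 28508
Giving 768 / 3590 / 4150 / 3122 / 28508.

768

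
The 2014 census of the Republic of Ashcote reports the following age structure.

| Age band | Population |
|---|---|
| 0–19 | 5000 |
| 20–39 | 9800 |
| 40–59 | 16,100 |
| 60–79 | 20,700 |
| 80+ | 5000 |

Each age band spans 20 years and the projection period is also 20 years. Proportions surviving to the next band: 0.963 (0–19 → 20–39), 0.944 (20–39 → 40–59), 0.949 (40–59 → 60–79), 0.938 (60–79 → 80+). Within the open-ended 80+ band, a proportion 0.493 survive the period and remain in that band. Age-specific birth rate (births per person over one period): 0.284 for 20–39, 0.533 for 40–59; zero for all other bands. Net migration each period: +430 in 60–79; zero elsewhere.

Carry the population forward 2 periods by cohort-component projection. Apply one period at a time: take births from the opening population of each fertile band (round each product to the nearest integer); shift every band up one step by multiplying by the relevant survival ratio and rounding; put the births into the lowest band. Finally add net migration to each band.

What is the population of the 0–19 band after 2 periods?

Call the bands 1 to 5, youngest first.
— Period 1 —
Births: 9800 × 0.284 = 2783, 16100 × 0.533 = 8581 → total 11364
Band 2: 5000 × 0.963 = 4815
Band 3: 9800 × 0.944 = 9251
Band 4: 16100 × 0.949 = 15279
Band 5: 20700 × 0.938 + 5000 × 0.493 = 19417 + 2465 = 21882
Net migration: Band 4 + 430 → 15709
End of period: [11364, 4815, 9251, 15709, 21882]
— Period 2 —
Births: 4815 × 0.284 = 1367, 9251 × 0.533 = 4931 → total 6298
Band 2: 11364 × 0.963 = 10944
Band 3: 4815 × 0.944 = 4545
Band 4: 9251 × 0.949 = 8779
Band 5: 15709 × 0.938 + 21882 × 0.493 = 14735 + 10788 = 25523
Net migration: Band 4 + 430 → 9209
End of period: [6298, 10944, 4545, 9209, 25523]

6298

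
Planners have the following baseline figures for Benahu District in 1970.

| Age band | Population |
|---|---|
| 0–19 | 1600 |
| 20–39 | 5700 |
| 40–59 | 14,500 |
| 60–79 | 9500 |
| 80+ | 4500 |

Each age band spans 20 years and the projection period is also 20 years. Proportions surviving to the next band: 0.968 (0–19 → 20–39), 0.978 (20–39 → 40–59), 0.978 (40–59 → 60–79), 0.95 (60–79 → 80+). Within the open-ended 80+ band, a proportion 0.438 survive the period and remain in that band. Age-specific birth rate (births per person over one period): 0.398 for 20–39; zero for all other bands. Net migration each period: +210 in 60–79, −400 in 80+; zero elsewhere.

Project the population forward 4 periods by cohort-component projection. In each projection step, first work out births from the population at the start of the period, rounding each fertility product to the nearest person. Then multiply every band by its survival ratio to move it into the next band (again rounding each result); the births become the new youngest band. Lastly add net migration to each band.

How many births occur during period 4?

— Period 1 —
Births: 5700 * 0.398 = 2269
20–39: 1600 * 0.968 = 1549
40–59: 5700 * 0.978 = 5575
60–79: 14500 * 0.978 = 14181
80+: 9500 * 0.95 + 4500 * 0.438 = 9025 + 1971 = 10996
Net migration: 60–79 + 210 → 14391; 80+ − 400 → 10596
Population now: 0–19=2269, 20–39=1549, 40–59=5575, 60–79=14391, 80+=10596
— Period 2 —
Births: 1549 * 0.398 = 617
20–39: 2269 * 0.968 = 2196
40–59: 1549 * 0.978 = 1515
60–79: 5575 * 0.978 = 5452
80+: 14391 * 0.95 + 10596 * 0.438 = 13671 + 4641 = 18312
Net migration: 60–79 + 210 → 5662; 80+ − 400 → 17912
Population now: 0–19=617, 20–39=2196, 40–59=1515, 60–79=5662, 80+=17912
— Period 3 —
Births: 2196 * 0.398 = 874
20–39: 617 * 0.968 = 597
40–59: 2196 * 0.978 = 2148
60–79: 1515 * 0.978 = 1482
80+: 5662 * 0.95 + 17912 * 0.438 = 5379 + 7845 = 13224
Net migration: 60–79 + 210 → 1692; 80+ − 400 → 12824
Population now: 0–19=874, 20–39=597, 40–59=2148, 60–79=1692, 80+=12824
— Period 4 —
Births: 597 * 0.398 = 238
20–39: 874 * 0.968 = 846
40–59: 597 * 0.978 = 584
60–79: 2148 * 0.978 = 2101
80+: 1692 * 0.95 + 12824 * 0.438 = 1607 + 5617 = 7224
Net migration: 60–79 + 210 → 2311; 80+ − 400 → 6824
Population now: 0–19=238, 20–39=846, 40–59=584, 60–79=2311, 80+=6824

238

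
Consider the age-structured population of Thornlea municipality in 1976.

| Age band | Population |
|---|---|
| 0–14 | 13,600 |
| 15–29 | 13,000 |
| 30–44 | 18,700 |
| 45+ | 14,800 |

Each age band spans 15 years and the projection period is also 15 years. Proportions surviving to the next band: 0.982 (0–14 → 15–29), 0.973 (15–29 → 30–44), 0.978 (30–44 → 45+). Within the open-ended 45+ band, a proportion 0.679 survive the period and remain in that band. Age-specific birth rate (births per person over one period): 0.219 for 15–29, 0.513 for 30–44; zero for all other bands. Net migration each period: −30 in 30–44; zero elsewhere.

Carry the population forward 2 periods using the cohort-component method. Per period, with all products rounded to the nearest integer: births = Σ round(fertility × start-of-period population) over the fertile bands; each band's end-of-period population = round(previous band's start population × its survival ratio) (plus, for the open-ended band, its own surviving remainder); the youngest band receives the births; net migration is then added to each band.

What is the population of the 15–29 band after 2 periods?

Let band 1 be 0–14 through band 4 = 45+.
After projecting period 1:
Births: 13000 × 0.219 = 2847  |  18700 × 0.513 = 9593 — total 12440
Band 2: 13600 × 0.982 = 13355
Band 3: 13000 × 0.973 = 12649
Band 4: 18700 × 0.978 + 14800 × 0.679 = 18289 + 10049 = 28338
Net migration: Band 3 − 30 → 12619
End of period: [12440, 13355, 12619, 28338]
After projecting period 2:
Births: 13355 × 0.219 = 2925  |  12619 × 0.513 = 6474 — total 9399
Band 2: 12440 × 0.982 = 12216
Band 3: 13355 × 0.973 = 12994
Band 4: 12619 × 0.978 + 28338 × 0.679 = 12341 + 19242 = 31583
Net migration: Band 3 − 30 → 12964
End of period: [9399, 12216, 12964, 31583]

12216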